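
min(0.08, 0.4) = 0.08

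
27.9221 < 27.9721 True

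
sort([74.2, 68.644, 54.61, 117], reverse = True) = [117, 74.2, 68.644, 54.61]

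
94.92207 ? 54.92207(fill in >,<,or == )>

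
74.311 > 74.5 False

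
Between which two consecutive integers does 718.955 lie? 718 and 719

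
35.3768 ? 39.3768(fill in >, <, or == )<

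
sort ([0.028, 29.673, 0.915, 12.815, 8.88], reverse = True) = [29.673, 12.815, 8.88, 0.915, 0.028]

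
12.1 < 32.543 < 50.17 True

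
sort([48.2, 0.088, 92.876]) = [0.088, 48.2, 92.876]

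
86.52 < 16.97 False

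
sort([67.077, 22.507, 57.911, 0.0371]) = [0.0371, 22.507, 57.911, 67.077]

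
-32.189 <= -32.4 False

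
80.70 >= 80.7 True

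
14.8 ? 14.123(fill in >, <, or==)>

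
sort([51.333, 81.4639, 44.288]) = [44.288, 51.333, 81.4639]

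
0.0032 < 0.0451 True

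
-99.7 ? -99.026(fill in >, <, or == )<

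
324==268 False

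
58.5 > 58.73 False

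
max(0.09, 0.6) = 0.6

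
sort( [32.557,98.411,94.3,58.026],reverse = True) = [98.411,94.3,58.026,32.557]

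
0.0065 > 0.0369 False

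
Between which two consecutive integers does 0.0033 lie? 0 and 1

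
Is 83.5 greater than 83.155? Yes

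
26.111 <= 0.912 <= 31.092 False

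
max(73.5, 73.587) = 73.587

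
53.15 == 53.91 False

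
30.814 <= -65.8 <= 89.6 False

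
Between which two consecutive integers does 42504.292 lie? 42504 and 42505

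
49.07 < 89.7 True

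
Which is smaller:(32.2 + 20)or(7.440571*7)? (7.440571*7)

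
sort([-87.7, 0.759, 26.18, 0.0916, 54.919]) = [-87.7, 0.0916, 0.759, 26.18, 54.919]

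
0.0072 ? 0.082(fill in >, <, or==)<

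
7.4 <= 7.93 True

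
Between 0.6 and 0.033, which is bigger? 0.6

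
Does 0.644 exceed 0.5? Yes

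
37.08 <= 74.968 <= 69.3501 False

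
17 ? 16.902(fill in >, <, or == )>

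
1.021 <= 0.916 False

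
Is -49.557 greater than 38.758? No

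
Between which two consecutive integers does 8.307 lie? 8 and 9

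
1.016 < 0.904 False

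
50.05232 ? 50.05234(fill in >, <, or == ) <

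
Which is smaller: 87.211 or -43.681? -43.681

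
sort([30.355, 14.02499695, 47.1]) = [14.02499695, 30.355, 47.1]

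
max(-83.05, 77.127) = 77.127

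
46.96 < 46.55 False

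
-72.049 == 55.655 False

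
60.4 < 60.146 False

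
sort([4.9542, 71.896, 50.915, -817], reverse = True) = [71.896, 50.915, 4.9542, -817]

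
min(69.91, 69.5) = 69.5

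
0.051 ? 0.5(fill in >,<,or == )<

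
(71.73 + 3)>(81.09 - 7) True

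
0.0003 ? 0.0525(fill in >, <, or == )<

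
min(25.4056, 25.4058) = 25.4056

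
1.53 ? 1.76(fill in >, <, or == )<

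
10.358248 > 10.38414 False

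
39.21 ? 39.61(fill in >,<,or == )<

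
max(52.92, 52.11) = 52.92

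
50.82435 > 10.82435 True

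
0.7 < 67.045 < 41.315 False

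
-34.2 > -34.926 True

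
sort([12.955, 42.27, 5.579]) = [5.579, 12.955, 42.27]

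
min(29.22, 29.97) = 29.22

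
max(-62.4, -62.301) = -62.301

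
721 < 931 True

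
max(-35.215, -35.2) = -35.2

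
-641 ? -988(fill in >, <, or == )>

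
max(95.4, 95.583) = 95.583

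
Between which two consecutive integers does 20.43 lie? 20 and 21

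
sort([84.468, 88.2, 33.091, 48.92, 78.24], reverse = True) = [88.2, 84.468, 78.24, 48.92, 33.091]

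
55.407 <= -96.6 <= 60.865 False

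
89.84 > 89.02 True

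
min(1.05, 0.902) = 0.902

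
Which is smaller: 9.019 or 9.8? 9.019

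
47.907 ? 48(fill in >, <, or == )<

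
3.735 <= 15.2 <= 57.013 True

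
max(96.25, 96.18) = 96.25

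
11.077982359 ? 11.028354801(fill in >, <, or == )>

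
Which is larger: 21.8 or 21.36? 21.8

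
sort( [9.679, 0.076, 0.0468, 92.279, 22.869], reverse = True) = [92.279, 22.869, 9.679, 0.076, 0.0468]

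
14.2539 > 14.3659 False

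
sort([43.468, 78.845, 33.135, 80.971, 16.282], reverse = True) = [80.971, 78.845, 43.468, 33.135, 16.282]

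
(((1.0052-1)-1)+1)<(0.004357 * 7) True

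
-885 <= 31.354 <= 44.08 True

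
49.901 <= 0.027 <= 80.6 False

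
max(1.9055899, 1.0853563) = 1.9055899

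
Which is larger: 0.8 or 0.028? 0.8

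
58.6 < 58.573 False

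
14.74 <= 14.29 False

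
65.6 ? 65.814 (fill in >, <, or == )<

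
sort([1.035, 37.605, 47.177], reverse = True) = [47.177, 37.605, 1.035]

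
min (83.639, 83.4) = 83.4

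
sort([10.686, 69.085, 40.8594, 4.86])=[4.86, 10.686, 40.8594, 69.085]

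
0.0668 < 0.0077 False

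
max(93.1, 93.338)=93.338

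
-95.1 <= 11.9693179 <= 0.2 False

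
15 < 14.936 False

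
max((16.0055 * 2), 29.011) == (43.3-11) False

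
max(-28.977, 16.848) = 16.848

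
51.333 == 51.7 False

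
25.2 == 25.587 False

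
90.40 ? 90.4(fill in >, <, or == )==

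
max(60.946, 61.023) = 61.023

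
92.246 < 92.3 True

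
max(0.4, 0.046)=0.4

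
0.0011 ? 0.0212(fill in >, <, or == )<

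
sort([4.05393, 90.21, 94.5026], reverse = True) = [94.5026, 90.21, 4.05393]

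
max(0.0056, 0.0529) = 0.0529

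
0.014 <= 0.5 True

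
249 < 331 True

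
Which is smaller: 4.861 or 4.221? 4.221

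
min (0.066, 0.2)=0.066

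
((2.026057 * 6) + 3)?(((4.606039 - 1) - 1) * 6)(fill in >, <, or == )<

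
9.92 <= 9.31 False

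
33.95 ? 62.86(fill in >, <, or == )<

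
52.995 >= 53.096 False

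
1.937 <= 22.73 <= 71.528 True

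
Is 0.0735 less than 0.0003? No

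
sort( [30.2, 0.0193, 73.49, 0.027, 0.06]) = [0.0193, 0.027, 0.06, 30.2, 73.49]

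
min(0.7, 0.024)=0.024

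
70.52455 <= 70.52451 False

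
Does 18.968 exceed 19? No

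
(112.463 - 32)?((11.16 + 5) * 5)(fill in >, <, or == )<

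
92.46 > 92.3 True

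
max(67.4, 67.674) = 67.674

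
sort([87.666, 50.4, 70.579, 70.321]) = [50.4, 70.321, 70.579, 87.666]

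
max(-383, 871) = 871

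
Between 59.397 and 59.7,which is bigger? 59.7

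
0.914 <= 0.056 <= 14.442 False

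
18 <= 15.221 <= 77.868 False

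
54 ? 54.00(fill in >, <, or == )==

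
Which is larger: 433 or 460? 460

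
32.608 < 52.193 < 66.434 True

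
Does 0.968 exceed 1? No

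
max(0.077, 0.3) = 0.3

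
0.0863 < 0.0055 False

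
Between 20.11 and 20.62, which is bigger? 20.62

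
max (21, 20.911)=21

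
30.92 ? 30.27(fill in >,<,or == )>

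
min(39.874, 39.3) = 39.3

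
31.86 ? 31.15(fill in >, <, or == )>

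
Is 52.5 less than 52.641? Yes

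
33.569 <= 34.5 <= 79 True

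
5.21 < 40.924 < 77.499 True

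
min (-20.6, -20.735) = -20.735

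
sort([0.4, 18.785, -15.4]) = [-15.4, 0.4, 18.785]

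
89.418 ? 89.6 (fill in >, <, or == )<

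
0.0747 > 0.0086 True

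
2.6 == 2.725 False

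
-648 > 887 False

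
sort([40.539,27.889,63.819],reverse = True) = [63.819,40.539,27.889]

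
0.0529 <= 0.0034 False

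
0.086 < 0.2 True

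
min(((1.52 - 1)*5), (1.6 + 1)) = 2.6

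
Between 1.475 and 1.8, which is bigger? 1.8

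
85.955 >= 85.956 False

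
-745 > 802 False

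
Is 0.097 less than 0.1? Yes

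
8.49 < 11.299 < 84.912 True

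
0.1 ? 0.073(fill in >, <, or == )>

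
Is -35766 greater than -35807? Yes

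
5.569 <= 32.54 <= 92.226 True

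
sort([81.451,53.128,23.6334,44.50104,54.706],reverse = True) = [81.451,54.706,53.128,44.50104,23.6334]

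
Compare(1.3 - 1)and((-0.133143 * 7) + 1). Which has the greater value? (1.3 - 1)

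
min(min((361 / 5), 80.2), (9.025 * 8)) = 72.2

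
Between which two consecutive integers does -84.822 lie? -85 and -84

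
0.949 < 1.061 True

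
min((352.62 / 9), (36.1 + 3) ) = 39.1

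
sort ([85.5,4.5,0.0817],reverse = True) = [85.5,4.5,0.0817]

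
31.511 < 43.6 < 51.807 True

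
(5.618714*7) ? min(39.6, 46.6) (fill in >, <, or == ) <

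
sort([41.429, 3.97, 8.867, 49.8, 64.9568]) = [3.97, 8.867, 41.429, 49.8, 64.9568]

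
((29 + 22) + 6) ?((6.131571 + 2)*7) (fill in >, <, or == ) >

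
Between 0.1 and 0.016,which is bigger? 0.1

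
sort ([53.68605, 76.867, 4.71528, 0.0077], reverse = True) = [76.867, 53.68605, 4.71528, 0.0077]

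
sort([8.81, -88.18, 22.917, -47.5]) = [-88.18, -47.5, 8.81, 22.917]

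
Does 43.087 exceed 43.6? No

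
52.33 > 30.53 True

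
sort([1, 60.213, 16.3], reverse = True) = [60.213, 16.3, 1]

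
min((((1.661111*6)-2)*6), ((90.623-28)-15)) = 47.623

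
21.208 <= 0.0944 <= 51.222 False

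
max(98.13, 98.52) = 98.52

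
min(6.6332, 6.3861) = 6.3861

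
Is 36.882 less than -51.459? No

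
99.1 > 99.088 True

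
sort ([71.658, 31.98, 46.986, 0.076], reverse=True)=[71.658, 46.986, 31.98, 0.076]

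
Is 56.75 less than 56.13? No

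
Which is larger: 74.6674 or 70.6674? 74.6674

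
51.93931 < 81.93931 True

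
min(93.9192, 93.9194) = 93.9192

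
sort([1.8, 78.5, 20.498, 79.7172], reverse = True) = [79.7172, 78.5, 20.498, 1.8]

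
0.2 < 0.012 False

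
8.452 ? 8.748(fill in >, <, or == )<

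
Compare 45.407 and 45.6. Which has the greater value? 45.6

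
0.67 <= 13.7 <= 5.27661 False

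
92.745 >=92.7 True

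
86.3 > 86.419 False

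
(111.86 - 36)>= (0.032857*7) True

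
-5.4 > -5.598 True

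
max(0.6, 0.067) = 0.6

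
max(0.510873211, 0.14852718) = 0.510873211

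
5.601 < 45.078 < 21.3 False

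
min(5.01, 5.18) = 5.01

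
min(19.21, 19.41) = 19.21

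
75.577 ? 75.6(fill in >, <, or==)<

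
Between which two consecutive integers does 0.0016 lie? 0 and 1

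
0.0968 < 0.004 False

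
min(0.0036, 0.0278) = 0.0036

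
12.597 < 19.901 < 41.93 True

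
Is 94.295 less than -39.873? No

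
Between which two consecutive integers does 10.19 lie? 10 and 11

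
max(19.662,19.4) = 19.662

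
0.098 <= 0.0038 False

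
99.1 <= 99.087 False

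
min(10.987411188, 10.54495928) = 10.54495928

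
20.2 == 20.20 True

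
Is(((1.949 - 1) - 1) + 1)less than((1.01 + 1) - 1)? Yes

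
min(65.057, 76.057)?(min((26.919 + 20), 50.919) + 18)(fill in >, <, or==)>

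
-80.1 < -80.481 False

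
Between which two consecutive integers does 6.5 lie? 6 and 7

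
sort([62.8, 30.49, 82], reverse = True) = [82, 62.8, 30.49]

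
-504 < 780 True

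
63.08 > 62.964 True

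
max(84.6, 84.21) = 84.6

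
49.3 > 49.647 False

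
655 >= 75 True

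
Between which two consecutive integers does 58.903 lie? 58 and 59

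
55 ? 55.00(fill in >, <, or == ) ==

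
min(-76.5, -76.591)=-76.591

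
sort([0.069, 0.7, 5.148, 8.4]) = [0.069, 0.7, 5.148, 8.4]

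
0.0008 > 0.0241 False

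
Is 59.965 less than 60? Yes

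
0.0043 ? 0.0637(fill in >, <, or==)<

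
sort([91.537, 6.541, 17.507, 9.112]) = [6.541, 9.112, 17.507, 91.537]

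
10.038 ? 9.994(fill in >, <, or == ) >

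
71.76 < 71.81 True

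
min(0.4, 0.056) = 0.056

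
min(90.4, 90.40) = 90.4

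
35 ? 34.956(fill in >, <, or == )>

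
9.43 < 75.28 True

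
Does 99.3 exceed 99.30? No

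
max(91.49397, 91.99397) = 91.99397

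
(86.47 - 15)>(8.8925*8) True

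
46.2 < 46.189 False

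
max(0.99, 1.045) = 1.045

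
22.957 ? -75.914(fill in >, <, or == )>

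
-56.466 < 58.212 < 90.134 True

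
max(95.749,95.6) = 95.749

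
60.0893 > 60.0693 True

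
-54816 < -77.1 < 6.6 True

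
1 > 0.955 True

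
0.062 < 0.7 True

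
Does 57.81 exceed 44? Yes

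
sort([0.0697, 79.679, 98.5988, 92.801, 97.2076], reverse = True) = [98.5988, 97.2076, 92.801, 79.679, 0.0697]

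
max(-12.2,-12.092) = -12.092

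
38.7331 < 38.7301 False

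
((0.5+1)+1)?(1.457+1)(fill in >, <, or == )>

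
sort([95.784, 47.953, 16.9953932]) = [16.9953932, 47.953, 95.784]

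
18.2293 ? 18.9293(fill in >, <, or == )<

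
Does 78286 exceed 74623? Yes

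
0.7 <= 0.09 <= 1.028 False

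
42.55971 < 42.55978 True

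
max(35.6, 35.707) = 35.707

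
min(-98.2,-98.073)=-98.2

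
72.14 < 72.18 True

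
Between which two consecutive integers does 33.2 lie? 33 and 34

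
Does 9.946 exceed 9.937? Yes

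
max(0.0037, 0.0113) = 0.0113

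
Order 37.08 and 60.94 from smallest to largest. 37.08, 60.94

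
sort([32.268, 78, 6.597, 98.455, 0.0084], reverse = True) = [98.455, 78, 32.268, 6.597, 0.0084]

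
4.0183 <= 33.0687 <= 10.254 False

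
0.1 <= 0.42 True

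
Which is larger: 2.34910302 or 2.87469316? 2.87469316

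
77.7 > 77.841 False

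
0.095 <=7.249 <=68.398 True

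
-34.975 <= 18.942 True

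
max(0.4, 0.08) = 0.4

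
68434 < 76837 True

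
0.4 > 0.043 True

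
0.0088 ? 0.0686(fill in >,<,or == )<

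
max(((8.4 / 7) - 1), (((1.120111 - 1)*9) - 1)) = 0.2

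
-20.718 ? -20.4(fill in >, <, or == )<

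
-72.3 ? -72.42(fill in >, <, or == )>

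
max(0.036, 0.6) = 0.6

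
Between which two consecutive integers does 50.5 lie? 50 and 51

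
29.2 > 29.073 True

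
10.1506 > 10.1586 False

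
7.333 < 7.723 True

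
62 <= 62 True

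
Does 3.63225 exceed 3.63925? No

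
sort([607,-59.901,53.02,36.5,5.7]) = [-59.901,5.7,36.5,53.02,607]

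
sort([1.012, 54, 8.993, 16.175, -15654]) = [-15654, 1.012, 8.993, 16.175, 54]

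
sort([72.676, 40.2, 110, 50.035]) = [40.2, 50.035, 72.676, 110]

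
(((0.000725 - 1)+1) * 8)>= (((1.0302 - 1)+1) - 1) False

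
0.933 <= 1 True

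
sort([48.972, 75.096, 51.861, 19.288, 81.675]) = [19.288, 48.972, 51.861, 75.096, 81.675]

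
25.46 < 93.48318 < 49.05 False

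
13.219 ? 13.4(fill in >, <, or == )<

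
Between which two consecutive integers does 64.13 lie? 64 and 65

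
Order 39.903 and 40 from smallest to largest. 39.903, 40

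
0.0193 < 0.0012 False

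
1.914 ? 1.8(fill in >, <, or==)>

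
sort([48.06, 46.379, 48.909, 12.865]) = [12.865, 46.379, 48.06, 48.909]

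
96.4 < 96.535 True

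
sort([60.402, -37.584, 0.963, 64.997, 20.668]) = [-37.584, 0.963, 20.668, 60.402, 64.997]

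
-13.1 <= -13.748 False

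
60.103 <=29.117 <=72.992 False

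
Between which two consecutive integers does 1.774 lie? 1 and 2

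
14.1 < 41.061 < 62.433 True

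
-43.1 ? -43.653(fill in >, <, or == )>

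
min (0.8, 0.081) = 0.081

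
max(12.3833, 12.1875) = 12.3833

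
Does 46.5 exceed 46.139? Yes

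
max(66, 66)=66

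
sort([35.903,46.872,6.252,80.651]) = [6.252,35.903,46.872,80.651]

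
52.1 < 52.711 True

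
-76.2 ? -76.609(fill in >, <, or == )>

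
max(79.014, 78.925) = 79.014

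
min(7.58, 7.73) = 7.58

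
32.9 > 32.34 True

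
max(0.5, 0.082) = 0.5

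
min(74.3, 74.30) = 74.3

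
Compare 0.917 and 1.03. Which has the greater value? 1.03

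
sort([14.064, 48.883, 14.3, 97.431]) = [14.064, 14.3, 48.883, 97.431]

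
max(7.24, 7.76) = 7.76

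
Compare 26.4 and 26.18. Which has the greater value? 26.4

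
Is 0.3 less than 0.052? No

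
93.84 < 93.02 False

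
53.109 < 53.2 True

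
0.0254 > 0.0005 True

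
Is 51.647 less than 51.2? No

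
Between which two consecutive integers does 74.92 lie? 74 and 75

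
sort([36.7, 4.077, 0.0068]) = [0.0068, 4.077, 36.7]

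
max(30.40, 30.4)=30.4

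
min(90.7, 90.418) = 90.418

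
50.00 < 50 False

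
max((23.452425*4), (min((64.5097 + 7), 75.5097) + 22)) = 93.8097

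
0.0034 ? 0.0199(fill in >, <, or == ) <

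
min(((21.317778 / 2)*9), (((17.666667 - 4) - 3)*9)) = 95.930001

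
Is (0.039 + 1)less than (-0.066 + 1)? No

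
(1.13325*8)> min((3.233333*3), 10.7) False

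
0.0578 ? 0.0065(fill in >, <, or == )>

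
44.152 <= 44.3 True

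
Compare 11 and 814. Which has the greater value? 814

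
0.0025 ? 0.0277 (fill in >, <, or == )<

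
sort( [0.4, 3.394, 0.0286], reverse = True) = [3.394, 0.4, 0.0286]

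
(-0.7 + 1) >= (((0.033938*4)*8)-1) True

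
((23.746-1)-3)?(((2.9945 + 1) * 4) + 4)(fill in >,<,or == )<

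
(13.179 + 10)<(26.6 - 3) True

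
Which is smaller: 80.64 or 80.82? 80.64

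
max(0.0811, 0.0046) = 0.0811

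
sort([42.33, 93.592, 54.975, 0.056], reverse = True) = [93.592, 54.975, 42.33, 0.056]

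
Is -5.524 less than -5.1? Yes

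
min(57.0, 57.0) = 57.0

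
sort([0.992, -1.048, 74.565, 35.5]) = [-1.048, 0.992, 35.5, 74.565]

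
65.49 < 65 False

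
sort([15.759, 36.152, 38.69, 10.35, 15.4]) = [10.35, 15.4, 15.759, 36.152, 38.69]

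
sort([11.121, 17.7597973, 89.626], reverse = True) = [89.626, 17.7597973, 11.121]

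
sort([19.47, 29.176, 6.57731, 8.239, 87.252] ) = [6.57731, 8.239, 19.47, 29.176, 87.252]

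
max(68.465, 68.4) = 68.465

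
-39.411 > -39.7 True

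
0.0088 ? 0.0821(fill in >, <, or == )<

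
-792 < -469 True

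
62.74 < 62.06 False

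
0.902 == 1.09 False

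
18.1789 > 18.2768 False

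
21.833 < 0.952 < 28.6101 False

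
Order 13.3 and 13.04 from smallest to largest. 13.04, 13.3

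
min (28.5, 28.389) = 28.389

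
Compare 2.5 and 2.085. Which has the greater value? 2.5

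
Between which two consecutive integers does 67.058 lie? 67 and 68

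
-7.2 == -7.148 False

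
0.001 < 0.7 True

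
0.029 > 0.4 False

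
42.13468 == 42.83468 False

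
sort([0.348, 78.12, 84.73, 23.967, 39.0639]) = [0.348, 23.967, 39.0639, 78.12, 84.73]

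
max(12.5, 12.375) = 12.5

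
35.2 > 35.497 False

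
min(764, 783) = 764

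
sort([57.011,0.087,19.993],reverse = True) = [57.011,19.993,0.087]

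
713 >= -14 True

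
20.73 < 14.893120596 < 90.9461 False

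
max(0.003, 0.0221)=0.0221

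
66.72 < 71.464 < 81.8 True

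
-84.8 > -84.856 True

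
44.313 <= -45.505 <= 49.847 False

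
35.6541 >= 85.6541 False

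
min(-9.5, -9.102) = -9.5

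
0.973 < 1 True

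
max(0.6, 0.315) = 0.6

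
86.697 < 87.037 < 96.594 True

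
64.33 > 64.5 False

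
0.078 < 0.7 True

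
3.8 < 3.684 False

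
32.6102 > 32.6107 False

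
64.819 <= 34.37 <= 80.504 False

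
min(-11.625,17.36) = -11.625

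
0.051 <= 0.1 True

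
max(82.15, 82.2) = 82.2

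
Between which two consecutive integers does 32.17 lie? 32 and 33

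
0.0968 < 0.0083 False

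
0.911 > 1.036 False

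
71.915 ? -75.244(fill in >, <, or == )>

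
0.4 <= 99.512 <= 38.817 False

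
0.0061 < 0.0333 True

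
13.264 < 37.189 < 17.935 False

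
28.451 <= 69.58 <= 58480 True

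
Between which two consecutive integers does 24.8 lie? 24 and 25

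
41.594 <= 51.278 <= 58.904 True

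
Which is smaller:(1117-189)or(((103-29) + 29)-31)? (((103-29) + 29)-31)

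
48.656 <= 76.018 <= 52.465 False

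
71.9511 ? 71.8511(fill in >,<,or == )>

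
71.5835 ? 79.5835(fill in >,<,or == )<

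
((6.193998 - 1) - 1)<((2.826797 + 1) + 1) True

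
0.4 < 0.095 False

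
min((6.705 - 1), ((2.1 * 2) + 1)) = 5.2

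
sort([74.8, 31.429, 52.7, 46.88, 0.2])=[0.2, 31.429, 46.88, 52.7, 74.8]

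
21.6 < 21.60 False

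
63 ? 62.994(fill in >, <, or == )>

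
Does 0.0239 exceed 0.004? Yes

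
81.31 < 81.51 True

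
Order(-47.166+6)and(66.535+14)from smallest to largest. (-47.166+6),(66.535+14)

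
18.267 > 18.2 True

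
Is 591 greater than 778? No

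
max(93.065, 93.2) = 93.2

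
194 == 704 False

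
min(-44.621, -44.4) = -44.621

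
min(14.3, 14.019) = 14.019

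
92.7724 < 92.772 False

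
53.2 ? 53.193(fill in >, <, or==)>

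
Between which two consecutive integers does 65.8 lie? 65 and 66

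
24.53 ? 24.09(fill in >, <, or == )>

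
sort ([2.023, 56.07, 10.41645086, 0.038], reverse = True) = [56.07, 10.41645086, 2.023, 0.038]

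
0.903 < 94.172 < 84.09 False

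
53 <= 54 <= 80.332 True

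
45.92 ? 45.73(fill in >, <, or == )>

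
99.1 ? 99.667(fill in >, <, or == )<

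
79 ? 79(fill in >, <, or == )==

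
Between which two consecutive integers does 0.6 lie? 0 and 1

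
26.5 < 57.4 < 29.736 False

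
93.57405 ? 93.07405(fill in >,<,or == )>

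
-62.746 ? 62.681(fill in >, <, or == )<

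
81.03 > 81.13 False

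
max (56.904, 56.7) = 56.904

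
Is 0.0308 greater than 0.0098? Yes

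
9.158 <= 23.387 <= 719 True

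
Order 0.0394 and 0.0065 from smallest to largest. 0.0065, 0.0394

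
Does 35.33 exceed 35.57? No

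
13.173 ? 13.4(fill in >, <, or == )<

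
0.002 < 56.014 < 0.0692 False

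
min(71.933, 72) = 71.933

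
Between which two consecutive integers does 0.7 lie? 0 and 1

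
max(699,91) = 699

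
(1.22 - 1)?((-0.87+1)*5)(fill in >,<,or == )<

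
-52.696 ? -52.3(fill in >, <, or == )<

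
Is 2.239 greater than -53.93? Yes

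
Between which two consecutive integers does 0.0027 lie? 0 and 1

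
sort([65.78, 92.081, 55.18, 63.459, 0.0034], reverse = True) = [92.081, 65.78, 63.459, 55.18, 0.0034]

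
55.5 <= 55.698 True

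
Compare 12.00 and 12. They are equal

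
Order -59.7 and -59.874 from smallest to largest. -59.874, -59.7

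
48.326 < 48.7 True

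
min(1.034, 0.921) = 0.921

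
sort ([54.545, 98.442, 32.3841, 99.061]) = [32.3841, 54.545, 98.442, 99.061]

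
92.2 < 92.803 True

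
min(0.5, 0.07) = 0.07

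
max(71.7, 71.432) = 71.7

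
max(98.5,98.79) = 98.79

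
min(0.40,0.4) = 0.40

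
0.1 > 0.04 True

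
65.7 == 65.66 False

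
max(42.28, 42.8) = 42.8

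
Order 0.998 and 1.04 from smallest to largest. 0.998, 1.04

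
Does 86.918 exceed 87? No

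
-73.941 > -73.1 False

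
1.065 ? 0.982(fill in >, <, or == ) >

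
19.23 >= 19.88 False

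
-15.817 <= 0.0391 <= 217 True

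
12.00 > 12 False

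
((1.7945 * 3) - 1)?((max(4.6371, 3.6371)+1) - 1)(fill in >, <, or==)<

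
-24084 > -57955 True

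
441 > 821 False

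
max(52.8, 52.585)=52.8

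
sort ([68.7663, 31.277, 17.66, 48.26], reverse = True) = [68.7663, 48.26, 31.277, 17.66]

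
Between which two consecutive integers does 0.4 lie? 0 and 1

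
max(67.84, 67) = 67.84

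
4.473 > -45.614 True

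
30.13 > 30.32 False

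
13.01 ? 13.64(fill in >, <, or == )<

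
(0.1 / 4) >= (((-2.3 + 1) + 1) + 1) False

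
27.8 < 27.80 False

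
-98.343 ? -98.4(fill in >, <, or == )>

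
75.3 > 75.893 False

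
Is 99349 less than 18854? No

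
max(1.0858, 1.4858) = 1.4858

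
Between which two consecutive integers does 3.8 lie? 3 and 4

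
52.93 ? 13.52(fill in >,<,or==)>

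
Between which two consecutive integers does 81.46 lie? 81 and 82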